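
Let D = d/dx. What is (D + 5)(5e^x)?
30 e^{x}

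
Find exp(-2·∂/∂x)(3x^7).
3 x^{7} - 42 x^{6} + 252 x^{5} - 840 x^{4} + 1680 x^{3} - 2016 x^{2} + 1344 x - 384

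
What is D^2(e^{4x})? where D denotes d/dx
16 e^{4 x}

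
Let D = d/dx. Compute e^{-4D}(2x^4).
2 x^{4} - 32 x^{3} + 192 x^{2} - 512 x + 512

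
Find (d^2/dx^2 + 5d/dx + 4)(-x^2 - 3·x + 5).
- 4 x^{2} - 22 x + 3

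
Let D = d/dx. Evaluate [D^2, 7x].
14D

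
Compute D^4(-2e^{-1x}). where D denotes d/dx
- 2 e^{- x}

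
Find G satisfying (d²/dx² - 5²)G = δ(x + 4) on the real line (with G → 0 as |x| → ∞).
-\frac{e^{-5|x + 4|}}{10}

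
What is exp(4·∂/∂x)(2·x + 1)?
2 x + 9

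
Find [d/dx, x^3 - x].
3 x^{2} - 1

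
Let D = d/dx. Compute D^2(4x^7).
168 x^{5}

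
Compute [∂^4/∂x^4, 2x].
8\frac{d^{3}}{dx^{3}}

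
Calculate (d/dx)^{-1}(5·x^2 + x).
\frac{5 x^{3}}{3} + \frac{x^{2}}{2}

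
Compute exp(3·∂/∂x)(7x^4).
7 x^{4} + 84 x^{3} + 378 x^{2} + 756 x + 567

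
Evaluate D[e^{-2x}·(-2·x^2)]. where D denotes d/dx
4 x \left(x - 1\right) e^{- 2 x}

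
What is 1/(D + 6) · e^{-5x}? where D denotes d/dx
e^{- 5 x}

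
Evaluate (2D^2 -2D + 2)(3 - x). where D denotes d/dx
8 - 2 x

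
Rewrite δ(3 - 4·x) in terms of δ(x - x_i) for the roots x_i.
\frac{\delta(x - 3/4)}{4}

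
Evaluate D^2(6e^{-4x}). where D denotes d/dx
96 e^{- 4 x}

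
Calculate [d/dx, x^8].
8 x^{7}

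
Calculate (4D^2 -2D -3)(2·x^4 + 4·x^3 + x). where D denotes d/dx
- 6 x^{4} - 28 x^{3} + 72 x^{2} + 93 x - 2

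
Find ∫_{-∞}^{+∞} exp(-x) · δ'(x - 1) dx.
e^{-1}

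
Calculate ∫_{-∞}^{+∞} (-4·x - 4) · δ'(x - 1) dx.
4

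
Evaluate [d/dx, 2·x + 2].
2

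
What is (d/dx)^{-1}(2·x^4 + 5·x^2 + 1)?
\frac{2 x^{5}}{5} + \frac{5 x^{3}}{3} + x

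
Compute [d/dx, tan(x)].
\frac{1}{\cos^{2}{\left(x \right)}}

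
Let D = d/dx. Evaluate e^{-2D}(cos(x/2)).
\cos{\left(\frac{x}{2} - 1 \right)}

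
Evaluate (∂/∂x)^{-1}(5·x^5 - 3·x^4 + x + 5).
\frac{5 x^{6}}{6} - \frac{3 x^{5}}{5} + \frac{x^{2}}{2} + 5 x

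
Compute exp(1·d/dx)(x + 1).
x + 2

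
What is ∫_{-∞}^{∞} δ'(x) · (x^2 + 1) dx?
0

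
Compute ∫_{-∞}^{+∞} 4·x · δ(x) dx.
0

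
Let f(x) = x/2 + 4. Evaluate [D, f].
\frac{1}{2}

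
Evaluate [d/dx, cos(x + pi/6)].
- \sin{\left(x + \frac{\pi}{6} \right)}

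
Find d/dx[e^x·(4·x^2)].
4 x \left(x + 2\right) e^{x}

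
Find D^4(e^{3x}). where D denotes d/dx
81 e^{3 x}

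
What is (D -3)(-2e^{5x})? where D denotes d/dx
- 4 e^{5 x}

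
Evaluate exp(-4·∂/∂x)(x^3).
x^{3} - 12 x^{2} + 48 x - 64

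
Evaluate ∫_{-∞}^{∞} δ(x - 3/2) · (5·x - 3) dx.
\frac{9}{2}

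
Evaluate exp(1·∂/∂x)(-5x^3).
- 5 x^{3} - 15 x^{2} - 15 x - 5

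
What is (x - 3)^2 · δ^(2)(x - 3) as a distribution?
2\delta(x - 3)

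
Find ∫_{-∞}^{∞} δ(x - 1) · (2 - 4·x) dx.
-2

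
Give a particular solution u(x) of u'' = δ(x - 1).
\frac{|x - 1|}{2}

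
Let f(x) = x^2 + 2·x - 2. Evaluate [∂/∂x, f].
2 x + 2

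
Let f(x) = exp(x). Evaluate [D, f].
e^{x}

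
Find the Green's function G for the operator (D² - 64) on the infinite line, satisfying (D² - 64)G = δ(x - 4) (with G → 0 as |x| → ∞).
-\frac{e^{-8|x - 4|}}{16}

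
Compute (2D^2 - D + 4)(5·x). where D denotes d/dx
20 x - 5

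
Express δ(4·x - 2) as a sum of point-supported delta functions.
\frac{\delta(x - 1/2)}{4}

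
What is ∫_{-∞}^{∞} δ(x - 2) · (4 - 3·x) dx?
-2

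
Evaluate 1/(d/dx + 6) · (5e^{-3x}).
\frac{5 e^{- 3 x}}{3}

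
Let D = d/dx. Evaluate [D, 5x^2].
10 x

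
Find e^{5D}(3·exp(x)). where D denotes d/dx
3 e^{x + 5}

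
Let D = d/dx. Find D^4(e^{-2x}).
16 e^{- 2 x}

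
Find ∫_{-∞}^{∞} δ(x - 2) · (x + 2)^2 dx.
16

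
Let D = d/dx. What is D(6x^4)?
24 x^{3}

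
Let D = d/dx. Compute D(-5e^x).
- 5 e^{x}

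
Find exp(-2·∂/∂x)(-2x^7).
- 2 x^{7} + 28 x^{6} - 168 x^{5} + 560 x^{4} - 1120 x^{3} + 1344 x^{2} - 896 x + 256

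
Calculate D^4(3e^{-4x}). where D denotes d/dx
768 e^{- 4 x}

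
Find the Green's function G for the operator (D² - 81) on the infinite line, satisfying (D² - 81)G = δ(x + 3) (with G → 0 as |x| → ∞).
-\frac{e^{-9|x + 3|}}{18}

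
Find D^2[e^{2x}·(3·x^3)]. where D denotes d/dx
6 x \left(2 x^{2} + 6 x + 3\right) e^{2 x}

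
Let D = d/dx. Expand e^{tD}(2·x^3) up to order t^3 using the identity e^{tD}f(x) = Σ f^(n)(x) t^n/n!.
2 t^{3} + 6 t^{2} x + 6 t x^{2} + 2 x^{3}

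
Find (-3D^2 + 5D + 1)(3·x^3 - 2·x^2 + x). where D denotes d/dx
3 x^{3} + 43 x^{2} - 73 x + 17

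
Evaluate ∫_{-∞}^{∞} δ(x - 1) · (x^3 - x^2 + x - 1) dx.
0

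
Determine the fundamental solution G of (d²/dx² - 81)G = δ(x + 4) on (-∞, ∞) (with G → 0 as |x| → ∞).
-\frac{e^{-9|x + 4|}}{18}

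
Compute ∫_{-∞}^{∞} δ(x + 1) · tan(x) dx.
- \tan{\left(1 \right)}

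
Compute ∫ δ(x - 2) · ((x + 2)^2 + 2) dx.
18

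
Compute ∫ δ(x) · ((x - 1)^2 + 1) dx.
2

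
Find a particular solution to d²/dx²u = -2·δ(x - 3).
-|x - 3|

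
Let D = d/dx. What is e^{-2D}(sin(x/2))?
\sin{\left(\frac{x}{2} - 1 \right)}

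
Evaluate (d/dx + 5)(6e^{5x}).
60 e^{5 x}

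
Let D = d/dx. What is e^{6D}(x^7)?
x^{7} + 42 x^{6} + 756 x^{5} + 7560 x^{4} + 45360 x^{3} + 163296 x^{2} + 326592 x + 279936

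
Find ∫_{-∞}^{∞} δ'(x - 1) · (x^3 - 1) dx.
-3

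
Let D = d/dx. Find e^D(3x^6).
3 x^{6} + 18 x^{5} + 45 x^{4} + 60 x^{3} + 45 x^{2} + 18 x + 3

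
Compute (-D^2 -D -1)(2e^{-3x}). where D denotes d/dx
- 14 e^{- 3 x}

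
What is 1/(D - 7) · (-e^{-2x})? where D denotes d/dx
\frac{e^{- 2 x}}{9}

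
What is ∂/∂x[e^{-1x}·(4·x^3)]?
4 x^{2} \left(3 - x\right) e^{- x}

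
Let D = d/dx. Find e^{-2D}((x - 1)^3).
x^{3} - 9 x^{2} + 27 x - 27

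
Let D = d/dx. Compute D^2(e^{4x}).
16 e^{4 x}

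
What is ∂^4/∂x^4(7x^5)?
840 x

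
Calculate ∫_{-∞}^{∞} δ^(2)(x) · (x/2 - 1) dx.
0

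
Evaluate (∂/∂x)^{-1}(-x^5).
- \frac{x^{6}}{6}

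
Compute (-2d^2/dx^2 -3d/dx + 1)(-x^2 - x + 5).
- x^{2} + 5 x + 12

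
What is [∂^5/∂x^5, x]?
5\frac{d^{4}}{dx^{4}}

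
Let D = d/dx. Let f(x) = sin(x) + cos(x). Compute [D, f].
- \sin{\left(x \right)} + \cos{\left(x \right)}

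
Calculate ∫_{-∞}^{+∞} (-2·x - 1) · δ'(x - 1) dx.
2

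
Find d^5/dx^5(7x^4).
0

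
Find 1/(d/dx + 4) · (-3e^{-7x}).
e^{- 7 x}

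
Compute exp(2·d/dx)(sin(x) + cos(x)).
\sqrt{2} \sin{\left(x + \frac{\pi}{4} + 2 \right)}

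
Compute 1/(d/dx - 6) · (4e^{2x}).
- e^{2 x}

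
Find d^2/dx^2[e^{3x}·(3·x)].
\left(27 x + 18\right) e^{3 x}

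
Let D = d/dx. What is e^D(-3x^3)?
- 3 x^{3} - 9 x^{2} - 9 x - 3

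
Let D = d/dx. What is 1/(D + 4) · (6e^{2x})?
e^{2 x}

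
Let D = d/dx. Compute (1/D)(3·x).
\frac{3 x^{2}}{2}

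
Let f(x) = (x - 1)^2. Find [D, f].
2 x - 2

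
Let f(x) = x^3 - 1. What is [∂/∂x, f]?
3 x^{2}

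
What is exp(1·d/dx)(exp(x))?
e^{x + 1}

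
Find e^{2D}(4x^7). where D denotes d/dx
4 x^{7} + 56 x^{6} + 336 x^{5} + 1120 x^{4} + 2240 x^{3} + 2688 x^{2} + 1792 x + 512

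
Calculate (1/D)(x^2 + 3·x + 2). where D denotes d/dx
\frac{x^{3}}{3} + \frac{3 x^{2}}{2} + 2 x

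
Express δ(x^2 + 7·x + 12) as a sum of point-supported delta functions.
\frac{\delta(x + 4) + \delta(x + 3)}{1}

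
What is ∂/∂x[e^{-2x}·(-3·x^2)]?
6 x \left(x - 1\right) e^{- 2 x}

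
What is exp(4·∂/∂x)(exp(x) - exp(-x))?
2 \sinh{\left(x + 4 \right)}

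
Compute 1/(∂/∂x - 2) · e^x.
- e^{x}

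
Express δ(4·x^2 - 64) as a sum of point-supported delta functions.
\frac{\delta(x - 4) + \delta(x + 4)}{32}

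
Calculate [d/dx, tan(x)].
\frac{1}{\cos^{2}{\left(x \right)}}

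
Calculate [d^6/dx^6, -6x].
-36\frac{d^{5}}{dx^{5}}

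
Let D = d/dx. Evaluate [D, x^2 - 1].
2 x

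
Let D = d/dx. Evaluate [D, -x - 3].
-1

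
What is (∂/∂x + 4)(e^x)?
5 e^{x}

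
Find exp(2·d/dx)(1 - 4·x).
- 4 x - 7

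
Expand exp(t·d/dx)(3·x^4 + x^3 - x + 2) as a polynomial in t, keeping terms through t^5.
3 t^{4} + t^{3} \left(12 x + 1\right) + 3 t^{2} x \left(6 x + 1\right) + t \left(12 x^{3} + 3 x^{2} - 1\right) + 3 x^{4} + x^{3} - x + 2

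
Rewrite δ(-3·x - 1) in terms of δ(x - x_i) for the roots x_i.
\frac{\delta(x + 1/3)}{3}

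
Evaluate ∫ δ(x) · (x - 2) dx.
-2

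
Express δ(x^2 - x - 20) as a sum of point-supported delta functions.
\frac{\delta(x - 5) + \delta(x + 4)}{9}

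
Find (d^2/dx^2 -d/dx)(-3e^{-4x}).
- 60 e^{- 4 x}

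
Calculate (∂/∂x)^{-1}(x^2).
\frac{x^{3}}{3}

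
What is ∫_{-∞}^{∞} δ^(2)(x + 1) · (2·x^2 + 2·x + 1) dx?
4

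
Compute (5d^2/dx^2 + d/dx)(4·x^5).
20 x^{3} \left(x + 20\right)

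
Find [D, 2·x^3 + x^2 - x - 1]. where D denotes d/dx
6 x^{2} + 2 x - 1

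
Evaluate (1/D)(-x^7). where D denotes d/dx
- \frac{x^{8}}{8}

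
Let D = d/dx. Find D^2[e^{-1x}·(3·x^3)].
3 x \left(x^{2} - 6 x + 6\right) e^{- x}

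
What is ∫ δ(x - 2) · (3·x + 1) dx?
7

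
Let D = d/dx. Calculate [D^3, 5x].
15D^{2}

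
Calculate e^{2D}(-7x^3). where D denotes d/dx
- 7 x^{3} - 42 x^{2} - 84 x - 56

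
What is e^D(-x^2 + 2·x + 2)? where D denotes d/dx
3 - x^{2}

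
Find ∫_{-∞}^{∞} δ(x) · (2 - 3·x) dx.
2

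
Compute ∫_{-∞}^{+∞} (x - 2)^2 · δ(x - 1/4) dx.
\frac{49}{16}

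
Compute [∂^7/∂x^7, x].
7\frac{d^{6}}{dx^{6}}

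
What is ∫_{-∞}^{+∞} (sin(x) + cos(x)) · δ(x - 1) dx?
\cos{\left(1 \right)} + \sin{\left(1 \right)}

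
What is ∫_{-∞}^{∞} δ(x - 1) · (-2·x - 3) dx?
-5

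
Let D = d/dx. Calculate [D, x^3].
3 x^{2}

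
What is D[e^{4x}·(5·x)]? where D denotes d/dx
\left(20 x + 5\right) e^{4 x}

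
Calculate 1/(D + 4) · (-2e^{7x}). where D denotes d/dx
- \frac{2 e^{7 x}}{11}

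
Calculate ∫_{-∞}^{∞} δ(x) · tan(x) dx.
0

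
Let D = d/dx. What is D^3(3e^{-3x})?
- 81 e^{- 3 x}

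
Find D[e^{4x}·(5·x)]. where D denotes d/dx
\left(20 x + 5\right) e^{4 x}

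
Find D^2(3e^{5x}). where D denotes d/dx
75 e^{5 x}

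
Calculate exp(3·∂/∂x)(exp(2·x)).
e^{2 x + 6}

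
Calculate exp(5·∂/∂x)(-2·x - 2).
- 2 x - 12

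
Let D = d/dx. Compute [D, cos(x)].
- \sin{\left(x \right)}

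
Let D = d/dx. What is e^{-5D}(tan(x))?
\tan{\left(x - 5 \right)}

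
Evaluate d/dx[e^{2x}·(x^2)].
2 x \left(x + 1\right) e^{2 x}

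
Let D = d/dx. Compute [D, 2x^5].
10 x^{4}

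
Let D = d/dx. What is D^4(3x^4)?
72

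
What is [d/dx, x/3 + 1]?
\frac{1}{3}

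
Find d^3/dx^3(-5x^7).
- 1050 x^{4}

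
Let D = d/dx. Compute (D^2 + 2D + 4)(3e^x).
21 e^{x}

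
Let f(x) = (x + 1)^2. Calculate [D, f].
2 x + 2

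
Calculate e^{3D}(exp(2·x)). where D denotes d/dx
e^{2 x + 6}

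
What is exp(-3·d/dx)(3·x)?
3 x - 9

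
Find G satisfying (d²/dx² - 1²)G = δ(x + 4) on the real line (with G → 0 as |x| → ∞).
-\frac{e^{-|x + 4|}}{2}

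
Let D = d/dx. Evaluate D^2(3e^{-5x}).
75 e^{- 5 x}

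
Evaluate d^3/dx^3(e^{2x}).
8 e^{2 x}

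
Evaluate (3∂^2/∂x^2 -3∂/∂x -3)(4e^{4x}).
132 e^{4 x}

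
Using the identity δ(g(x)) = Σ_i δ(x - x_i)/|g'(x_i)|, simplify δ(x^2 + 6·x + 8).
\frac{\delta(x + 4) + \delta(x + 2)}{2}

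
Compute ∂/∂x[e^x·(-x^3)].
x^{2} \left(- x - 3\right) e^{x}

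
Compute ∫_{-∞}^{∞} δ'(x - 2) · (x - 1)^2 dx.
-2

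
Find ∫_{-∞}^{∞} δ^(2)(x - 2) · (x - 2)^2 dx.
2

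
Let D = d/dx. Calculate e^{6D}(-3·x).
- 3 x - 18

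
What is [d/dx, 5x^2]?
10 x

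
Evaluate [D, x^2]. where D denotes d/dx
2 x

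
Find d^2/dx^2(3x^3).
18 x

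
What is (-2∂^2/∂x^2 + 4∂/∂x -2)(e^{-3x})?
- 32 e^{- 3 x}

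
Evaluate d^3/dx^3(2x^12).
2640 x^{9}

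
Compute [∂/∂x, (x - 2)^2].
2 x - 4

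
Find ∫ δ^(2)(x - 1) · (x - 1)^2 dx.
2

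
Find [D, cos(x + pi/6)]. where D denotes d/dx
- \sin{\left(x + \frac{\pi}{6} \right)}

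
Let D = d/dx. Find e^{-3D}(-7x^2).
- 7 x^{2} + 42 x - 63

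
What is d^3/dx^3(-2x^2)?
0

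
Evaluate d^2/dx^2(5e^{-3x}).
45 e^{- 3 x}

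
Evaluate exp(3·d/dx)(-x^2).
- x^{2} - 6 x - 9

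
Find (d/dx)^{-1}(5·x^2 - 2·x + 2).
\frac{5 x^{3}}{3} - x^{2} + 2 x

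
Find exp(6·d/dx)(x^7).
x^{7} + 42 x^{6} + 756 x^{5} + 7560 x^{4} + 45360 x^{3} + 163296 x^{2} + 326592 x + 279936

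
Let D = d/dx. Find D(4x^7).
28 x^{6}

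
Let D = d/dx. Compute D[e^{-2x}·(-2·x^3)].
x^{2} \left(4 x - 6\right) e^{- 2 x}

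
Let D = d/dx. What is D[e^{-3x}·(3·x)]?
3 \left(1 - 3 x\right) e^{- 3 x}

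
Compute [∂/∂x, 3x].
3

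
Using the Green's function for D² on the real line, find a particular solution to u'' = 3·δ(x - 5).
\frac{3|x - 5|}{2}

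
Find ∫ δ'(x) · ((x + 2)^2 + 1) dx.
-4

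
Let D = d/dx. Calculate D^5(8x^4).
0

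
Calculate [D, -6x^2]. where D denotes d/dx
- 12 x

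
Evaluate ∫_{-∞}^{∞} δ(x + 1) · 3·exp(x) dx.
\frac{3}{e}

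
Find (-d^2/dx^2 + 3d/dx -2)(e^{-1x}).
- 6 e^{- x}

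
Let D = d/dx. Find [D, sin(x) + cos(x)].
- \sin{\left(x \right)} + \cos{\left(x \right)}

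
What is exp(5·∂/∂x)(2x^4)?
2 x^{4} + 40 x^{3} + 300 x^{2} + 1000 x + 1250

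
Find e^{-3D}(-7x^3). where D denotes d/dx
- 7 x^{3} + 63 x^{2} - 189 x + 189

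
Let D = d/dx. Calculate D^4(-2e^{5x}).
- 1250 e^{5 x}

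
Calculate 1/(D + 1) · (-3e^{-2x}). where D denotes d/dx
3 e^{- 2 x}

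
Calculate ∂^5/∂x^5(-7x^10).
- 211680 x^{5}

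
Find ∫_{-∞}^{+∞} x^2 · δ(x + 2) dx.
4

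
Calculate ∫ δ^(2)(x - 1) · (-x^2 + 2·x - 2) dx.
-2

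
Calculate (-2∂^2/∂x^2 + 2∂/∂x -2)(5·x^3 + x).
- 10 x^{3} + 30 x^{2} - 62 x + 2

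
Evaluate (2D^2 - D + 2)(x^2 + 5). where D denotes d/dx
2 x^{2} - 2 x + 14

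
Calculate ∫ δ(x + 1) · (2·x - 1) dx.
-3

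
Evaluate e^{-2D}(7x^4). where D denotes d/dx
7 x^{4} - 56 x^{3} + 168 x^{2} - 224 x + 112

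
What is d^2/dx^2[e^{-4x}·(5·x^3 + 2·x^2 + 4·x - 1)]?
2 \left(40 x^{3} - 44 x^{2} + 31 x - 22\right) e^{- 4 x}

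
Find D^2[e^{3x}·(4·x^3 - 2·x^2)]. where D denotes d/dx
\left(36 x^{3} + 54 x^{2} - 4\right) e^{3 x}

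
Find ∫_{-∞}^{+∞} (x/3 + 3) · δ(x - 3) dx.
4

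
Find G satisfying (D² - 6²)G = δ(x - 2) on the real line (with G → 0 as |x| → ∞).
-\frac{e^{-6|x - 2|}}{12}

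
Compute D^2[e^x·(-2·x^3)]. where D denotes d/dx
- 2 x \left(x^{2} + 6 x + 6\right) e^{x}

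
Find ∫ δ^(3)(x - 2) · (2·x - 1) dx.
0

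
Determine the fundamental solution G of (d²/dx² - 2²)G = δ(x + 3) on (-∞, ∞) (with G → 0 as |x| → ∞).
-\frac{e^{-2|x + 3|}}{4}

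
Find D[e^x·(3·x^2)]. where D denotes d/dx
3 x \left(x + 2\right) e^{x}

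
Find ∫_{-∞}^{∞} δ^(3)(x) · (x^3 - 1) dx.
-6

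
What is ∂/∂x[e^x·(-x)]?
\left(- x - 1\right) e^{x}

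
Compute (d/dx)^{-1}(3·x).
\frac{3 x^{2}}{2}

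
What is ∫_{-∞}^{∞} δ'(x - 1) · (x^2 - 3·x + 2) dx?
1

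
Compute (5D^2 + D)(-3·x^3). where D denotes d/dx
9 x \left(- x - 10\right)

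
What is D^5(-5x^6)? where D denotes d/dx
- 3600 x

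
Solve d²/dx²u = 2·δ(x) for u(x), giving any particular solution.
|x|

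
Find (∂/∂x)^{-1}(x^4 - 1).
\frac{x^{5}}{5} - x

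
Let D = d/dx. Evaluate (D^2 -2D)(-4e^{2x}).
0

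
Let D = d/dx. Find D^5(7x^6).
5040 x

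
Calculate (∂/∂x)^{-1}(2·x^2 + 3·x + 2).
\frac{2 x^{3}}{3} + \frac{3 x^{2}}{2} + 2 x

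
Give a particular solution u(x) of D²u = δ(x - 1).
\frac{|x - 1|}{2}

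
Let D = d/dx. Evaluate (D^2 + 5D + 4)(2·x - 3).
8 x - 2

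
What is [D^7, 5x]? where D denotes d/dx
35D^{6}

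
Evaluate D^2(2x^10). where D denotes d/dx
180 x^{8}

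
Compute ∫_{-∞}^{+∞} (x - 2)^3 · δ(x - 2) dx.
0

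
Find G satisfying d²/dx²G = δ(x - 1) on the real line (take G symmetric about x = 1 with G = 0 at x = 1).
\frac{|x - 1|}{2}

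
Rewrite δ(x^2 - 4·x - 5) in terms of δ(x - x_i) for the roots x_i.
\frac{\delta(x + 1) + \delta(x - 5)}{6}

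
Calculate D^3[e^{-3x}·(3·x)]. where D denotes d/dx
81 \left(1 - x\right) e^{- 3 x}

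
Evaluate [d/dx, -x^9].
- 9 x^{8}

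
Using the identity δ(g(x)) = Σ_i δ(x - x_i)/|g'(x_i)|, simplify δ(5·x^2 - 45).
\frac{\delta(x - 3) + \delta(x + 3)}{30}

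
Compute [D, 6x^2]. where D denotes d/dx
12 x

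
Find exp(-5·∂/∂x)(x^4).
x^{4} - 20 x^{3} + 150 x^{2} - 500 x + 625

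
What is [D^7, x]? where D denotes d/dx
7D^{6}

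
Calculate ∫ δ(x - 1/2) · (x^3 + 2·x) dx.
\frac{9}{8}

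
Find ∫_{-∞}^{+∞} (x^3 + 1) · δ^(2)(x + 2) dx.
-12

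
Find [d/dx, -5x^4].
- 20 x^{3}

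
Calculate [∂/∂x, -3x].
-3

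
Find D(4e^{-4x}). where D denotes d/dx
- 16 e^{- 4 x}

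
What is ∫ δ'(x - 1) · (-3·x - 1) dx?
3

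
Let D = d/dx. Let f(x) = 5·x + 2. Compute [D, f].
5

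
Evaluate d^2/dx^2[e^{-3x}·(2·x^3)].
6 x \left(3 x^{2} - 6 x + 2\right) e^{- 3 x}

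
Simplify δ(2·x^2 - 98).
\frac{\delta(x - 7) + \delta(x + 7)}{28}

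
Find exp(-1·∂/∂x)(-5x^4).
- 5 x^{4} + 20 x^{3} - 30 x^{2} + 20 x - 5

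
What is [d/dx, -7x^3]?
- 21 x^{2}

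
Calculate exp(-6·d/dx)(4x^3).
4 x^{3} - 72 x^{2} + 432 x - 864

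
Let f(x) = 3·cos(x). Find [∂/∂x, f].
- 3 \sin{\left(x \right)}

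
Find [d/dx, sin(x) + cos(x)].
- \sin{\left(x \right)} + \cos{\left(x \right)}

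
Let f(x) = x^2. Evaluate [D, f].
2 x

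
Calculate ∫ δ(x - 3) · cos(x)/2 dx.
\frac{\cos{\left(3 \right)}}{2}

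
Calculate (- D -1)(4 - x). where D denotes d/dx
x - 3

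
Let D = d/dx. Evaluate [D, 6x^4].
24 x^{3}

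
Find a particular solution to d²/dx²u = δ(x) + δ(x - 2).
\frac{|x|}{2} + \frac{|x - 2|}{2}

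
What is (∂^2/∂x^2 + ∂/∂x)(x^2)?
2 x + 2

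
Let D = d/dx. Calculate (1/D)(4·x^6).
\frac{4 x^{7}}{7}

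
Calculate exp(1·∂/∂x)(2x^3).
2 x^{3} + 6 x^{2} + 6 x + 2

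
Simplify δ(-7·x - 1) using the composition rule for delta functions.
\frac{\delta(x + 1/7)}{7}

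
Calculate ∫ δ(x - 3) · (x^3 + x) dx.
30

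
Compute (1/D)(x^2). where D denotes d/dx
\frac{x^{3}}{3}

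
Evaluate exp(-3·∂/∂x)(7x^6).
7 x^{6} - 126 x^{5} + 945 x^{4} - 3780 x^{3} + 8505 x^{2} - 10206 x + 5103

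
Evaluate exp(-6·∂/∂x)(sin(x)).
\sin{\left(x - 6 \right)}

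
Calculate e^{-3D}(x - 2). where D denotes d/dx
x - 5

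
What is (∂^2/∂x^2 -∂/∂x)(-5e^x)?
0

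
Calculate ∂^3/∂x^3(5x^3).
30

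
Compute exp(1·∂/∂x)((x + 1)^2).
x^{2} + 4 x + 4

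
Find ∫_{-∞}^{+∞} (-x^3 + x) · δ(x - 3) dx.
-24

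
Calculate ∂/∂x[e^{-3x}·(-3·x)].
3 \left(3 x - 1\right) e^{- 3 x}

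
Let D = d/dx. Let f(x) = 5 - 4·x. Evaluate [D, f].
-4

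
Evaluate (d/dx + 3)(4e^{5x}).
32 e^{5 x}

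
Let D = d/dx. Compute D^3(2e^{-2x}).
- 16 e^{- 2 x}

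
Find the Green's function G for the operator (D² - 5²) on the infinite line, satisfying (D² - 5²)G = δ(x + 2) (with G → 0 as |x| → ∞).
-\frac{e^{-5|x + 2|}}{10}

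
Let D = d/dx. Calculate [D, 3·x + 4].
3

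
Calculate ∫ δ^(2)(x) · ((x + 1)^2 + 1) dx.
2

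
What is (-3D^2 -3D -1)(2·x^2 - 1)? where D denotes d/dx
- 2 x^{2} - 12 x - 11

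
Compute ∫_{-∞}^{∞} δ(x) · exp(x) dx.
1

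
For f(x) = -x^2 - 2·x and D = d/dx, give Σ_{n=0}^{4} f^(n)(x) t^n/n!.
- t^{2} - 2 t \left(x + 1\right) - x^{2} - 2 x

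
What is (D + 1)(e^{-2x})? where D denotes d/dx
- e^{- 2 x}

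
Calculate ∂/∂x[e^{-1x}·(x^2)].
x \left(2 - x\right) e^{- x}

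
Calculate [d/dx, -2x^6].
- 12 x^{5}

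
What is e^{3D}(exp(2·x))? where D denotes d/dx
e^{2 x + 6}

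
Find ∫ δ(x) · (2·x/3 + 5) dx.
5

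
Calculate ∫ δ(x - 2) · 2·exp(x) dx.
2 e^{2}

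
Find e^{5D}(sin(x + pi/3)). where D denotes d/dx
\sin{\left(x + \frac{\pi}{3} + 5 \right)}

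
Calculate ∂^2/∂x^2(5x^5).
100 x^{3}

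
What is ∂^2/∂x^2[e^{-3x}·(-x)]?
3 \left(2 - 3 x\right) e^{- 3 x}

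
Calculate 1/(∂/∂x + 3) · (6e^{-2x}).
6 e^{- 2 x}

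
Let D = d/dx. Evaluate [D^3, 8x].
24D^{2}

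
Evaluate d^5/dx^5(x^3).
0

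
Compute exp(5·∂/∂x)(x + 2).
x + 7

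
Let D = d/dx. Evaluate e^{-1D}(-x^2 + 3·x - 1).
- x^{2} + 5 x - 5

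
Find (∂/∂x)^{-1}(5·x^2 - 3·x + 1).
\frac{5 x^{3}}{3} - \frac{3 x^{2}}{2} + x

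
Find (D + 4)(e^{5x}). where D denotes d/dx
9 e^{5 x}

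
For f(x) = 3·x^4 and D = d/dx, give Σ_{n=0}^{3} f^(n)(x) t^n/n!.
3 x \left(4 t^{3} + 6 t^{2} x + 4 t x^{2} + x^{3}\right)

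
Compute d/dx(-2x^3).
- 6 x^{2}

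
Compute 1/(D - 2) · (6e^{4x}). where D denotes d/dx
3 e^{4 x}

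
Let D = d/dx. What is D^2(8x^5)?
160 x^{3}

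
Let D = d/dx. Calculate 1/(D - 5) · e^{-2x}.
- \frac{e^{- 2 x}}{7}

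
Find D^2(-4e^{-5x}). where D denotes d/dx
- 100 e^{- 5 x}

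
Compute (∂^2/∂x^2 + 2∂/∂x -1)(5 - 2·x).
2 x - 9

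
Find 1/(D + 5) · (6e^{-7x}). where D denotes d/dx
- 3 e^{- 7 x}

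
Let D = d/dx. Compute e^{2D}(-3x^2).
- 3 x^{2} - 12 x - 12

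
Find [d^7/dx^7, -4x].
-28\frac{d^{6}}{dx^{6}}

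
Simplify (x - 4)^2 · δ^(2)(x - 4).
2\delta(x - 4)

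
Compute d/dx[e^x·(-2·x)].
2 \left(- x - 1\right) e^{x}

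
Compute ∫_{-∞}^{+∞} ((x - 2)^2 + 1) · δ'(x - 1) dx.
2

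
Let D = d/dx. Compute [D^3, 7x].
21D^{2}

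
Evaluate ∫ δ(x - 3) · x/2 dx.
\frac{3}{2}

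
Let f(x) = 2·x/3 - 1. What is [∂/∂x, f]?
\frac{2}{3}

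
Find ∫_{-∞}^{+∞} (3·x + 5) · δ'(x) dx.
-3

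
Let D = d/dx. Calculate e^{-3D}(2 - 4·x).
14 - 4 x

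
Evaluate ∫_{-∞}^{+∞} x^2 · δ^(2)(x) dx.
2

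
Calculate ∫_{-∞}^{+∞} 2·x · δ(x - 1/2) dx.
1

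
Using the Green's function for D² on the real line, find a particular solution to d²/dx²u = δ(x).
\frac{|x|}{2}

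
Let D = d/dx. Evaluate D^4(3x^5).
360 x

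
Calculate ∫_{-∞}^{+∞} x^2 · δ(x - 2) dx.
4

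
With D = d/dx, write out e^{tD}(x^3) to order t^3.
t^{3} + 3 t^{2} x + 3 t x^{2} + x^{3}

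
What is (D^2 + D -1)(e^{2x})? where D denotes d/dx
5 e^{2 x}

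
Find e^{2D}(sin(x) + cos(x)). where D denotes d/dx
\sqrt{2} \sin{\left(x + \frac{\pi}{4} + 2 \right)}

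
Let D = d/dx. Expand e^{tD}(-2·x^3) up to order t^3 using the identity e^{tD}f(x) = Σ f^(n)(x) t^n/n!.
- 2 t^{3} - 6 t^{2} x - 6 t x^{2} - 2 x^{3}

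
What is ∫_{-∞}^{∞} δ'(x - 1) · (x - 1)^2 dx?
0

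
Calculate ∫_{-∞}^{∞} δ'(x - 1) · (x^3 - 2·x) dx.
-1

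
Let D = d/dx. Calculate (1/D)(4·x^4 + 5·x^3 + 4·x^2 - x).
\frac{4 x^{5}}{5} + \frac{5 x^{4}}{4} + \frac{4 x^{3}}{3} - \frac{x^{2}}{2}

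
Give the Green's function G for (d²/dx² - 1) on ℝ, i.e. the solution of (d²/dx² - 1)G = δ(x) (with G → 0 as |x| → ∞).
-\frac{e^{-|x|}}{2}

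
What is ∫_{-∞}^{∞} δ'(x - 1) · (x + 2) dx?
-1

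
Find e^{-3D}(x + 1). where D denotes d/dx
x - 2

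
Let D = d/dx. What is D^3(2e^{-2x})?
- 16 e^{- 2 x}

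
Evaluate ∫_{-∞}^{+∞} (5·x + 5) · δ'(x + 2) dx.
-5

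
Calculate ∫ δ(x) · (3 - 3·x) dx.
3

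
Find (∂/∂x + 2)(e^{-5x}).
- 3 e^{- 5 x}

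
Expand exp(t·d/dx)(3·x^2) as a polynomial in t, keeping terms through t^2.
3 t^{2} + 6 t x + 3 x^{2}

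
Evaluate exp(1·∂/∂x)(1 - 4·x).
- 4 x - 3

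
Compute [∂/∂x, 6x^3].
18 x^{2}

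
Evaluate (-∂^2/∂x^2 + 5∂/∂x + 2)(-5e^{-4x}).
170 e^{- 4 x}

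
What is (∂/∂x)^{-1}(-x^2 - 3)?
- \frac{x^{3}}{3} - 3 x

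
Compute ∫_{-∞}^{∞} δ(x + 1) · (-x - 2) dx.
-1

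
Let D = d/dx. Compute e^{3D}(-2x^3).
- 2 x^{3} - 18 x^{2} - 54 x - 54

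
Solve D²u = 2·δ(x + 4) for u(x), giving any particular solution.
|x + 4|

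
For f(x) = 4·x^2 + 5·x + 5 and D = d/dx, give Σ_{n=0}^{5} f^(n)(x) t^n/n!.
4 t^{2} + t \left(8 x + 5\right) + 4 x^{2} + 5 x + 5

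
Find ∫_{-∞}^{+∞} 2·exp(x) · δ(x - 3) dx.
2 e^{3}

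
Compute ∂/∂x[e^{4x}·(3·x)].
\left(12 x + 3\right) e^{4 x}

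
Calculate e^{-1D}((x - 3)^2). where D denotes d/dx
x^{2} - 8 x + 16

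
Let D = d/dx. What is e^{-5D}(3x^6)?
3 x^{6} - 90 x^{5} + 1125 x^{4} - 7500 x^{3} + 28125 x^{2} - 56250 x + 46875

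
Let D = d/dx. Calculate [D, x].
1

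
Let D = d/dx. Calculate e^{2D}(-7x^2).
- 7 x^{2} - 28 x - 28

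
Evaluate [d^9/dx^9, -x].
-9\frac{d^{8}}{dx^{8}}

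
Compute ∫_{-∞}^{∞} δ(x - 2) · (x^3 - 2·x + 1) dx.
5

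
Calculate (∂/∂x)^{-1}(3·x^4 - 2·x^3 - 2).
\frac{3 x^{5}}{5} - \frac{x^{4}}{2} - 2 x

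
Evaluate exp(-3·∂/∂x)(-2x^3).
- 2 x^{3} + 18 x^{2} - 54 x + 54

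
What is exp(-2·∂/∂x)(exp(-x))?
e^{2 - x}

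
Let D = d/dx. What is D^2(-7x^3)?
- 42 x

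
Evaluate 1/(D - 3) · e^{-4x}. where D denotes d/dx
- \frac{e^{- 4 x}}{7}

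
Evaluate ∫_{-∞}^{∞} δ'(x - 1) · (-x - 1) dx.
1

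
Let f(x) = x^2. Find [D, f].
2 x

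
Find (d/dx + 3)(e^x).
4 e^{x}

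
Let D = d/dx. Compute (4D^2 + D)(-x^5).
5 x^{3} \left(- x - 16\right)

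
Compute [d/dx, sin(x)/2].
\frac{\cos{\left(x \right)}}{2}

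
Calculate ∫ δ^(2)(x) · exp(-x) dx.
1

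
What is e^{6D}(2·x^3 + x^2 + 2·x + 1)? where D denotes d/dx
2 x^{3} + 37 x^{2} + 230 x + 481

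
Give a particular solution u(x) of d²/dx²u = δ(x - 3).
\frac{|x - 3|}{2}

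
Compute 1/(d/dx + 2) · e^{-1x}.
e^{- x}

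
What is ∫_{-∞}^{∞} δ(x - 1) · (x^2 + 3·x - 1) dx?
3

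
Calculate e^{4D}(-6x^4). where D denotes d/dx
- 6 x^{4} - 96 x^{3} - 576 x^{2} - 1536 x - 1536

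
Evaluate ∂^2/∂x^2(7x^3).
42 x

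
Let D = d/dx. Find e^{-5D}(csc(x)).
\csc{\left(x - 5 \right)}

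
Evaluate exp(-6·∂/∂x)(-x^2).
- x^{2} + 12 x - 36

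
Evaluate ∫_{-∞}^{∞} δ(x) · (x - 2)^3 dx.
-8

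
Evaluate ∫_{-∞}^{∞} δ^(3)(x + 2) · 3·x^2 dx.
0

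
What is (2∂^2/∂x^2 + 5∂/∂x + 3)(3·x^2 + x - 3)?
9 x^{2} + 33 x + 8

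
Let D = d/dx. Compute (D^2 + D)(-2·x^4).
8 x^{2} \left(- x - 3\right)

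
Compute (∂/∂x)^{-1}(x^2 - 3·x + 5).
\frac{x^{3}}{3} - \frac{3 x^{2}}{2} + 5 x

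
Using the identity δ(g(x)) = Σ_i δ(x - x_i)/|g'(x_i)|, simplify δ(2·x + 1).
\frac{\delta(x + 1/2)}{2}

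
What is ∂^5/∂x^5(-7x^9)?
- 105840 x^{4}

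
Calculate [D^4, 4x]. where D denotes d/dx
16D^{3}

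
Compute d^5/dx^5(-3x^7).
- 7560 x^{2}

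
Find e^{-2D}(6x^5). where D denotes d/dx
6 x^{5} - 60 x^{4} + 240 x^{3} - 480 x^{2} + 480 x - 192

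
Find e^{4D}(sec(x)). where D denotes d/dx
\sec{\left(x + 4 \right)}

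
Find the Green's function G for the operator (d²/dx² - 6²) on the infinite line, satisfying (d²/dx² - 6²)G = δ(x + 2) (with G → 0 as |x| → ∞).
-\frac{e^{-6|x + 2|}}{12}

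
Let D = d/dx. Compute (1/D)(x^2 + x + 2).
\frac{x^{3}}{3} + \frac{x^{2}}{2} + 2 x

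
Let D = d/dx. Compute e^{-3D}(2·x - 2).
2 x - 8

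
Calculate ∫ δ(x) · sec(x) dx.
1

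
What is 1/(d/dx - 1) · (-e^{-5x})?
\frac{e^{- 5 x}}{6}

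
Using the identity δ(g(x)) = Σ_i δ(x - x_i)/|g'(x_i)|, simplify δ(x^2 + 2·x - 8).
\frac{\delta(x - 2) + \delta(x + 4)}{6}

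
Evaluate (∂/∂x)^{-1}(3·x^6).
\frac{3 x^{7}}{7}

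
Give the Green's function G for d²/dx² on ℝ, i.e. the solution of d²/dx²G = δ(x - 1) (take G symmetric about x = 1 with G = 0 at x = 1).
\frac{|x - 1|}{2}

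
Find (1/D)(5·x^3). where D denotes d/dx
\frac{5 x^{4}}{4}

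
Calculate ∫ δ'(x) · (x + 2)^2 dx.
-4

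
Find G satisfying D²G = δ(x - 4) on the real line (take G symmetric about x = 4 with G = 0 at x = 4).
\frac{|x - 4|}{2}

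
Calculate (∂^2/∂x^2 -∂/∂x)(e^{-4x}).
20 e^{- 4 x}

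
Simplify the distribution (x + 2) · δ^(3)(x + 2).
-3\delta^{(2)}(x + 2)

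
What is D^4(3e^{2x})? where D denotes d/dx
48 e^{2 x}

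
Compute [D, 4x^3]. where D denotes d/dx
12 x^{2}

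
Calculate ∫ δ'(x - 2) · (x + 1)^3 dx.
-27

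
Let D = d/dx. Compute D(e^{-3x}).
- 3 e^{- 3 x}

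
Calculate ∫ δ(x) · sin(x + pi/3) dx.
\frac{\sqrt{3}}{2}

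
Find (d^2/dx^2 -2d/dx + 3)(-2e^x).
- 4 e^{x}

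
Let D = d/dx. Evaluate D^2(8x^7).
336 x^{5}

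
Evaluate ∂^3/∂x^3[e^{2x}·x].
\left(8 x + 12\right) e^{2 x}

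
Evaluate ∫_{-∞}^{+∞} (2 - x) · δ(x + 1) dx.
3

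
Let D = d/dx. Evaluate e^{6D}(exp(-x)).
e^{- x - 6}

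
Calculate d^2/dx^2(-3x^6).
- 90 x^{4}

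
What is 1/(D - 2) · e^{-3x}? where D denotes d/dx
- \frac{e^{- 3 x}}{5}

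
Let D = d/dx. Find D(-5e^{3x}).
- 15 e^{3 x}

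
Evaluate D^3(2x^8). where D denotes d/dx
672 x^{5}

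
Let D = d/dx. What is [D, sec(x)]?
\tan{\left(x \right)} \sec{\left(x \right)}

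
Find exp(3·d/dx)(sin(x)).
\sin{\left(x + 3 \right)}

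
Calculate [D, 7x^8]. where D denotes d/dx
56 x^{7}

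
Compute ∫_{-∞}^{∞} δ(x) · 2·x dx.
0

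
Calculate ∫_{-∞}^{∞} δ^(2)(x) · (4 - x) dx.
0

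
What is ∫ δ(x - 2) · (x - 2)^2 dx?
0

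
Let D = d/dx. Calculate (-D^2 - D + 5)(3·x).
15 x - 3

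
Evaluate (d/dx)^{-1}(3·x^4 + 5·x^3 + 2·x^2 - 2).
\frac{3 x^{5}}{5} + \frac{5 x^{4}}{4} + \frac{2 x^{3}}{3} - 2 x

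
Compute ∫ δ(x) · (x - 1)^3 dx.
-1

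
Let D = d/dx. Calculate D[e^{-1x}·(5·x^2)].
5 x \left(2 - x\right) e^{- x}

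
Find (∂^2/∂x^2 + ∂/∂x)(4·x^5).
20 x^{3} \left(x + 4\right)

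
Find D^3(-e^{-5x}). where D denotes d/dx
125 e^{- 5 x}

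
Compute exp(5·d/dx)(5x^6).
5 x^{6} + 150 x^{5} + 1875 x^{4} + 12500 x^{3} + 46875 x^{2} + 93750 x + 78125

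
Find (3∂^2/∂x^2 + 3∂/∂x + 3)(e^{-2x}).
9 e^{- 2 x}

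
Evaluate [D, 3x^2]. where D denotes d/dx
6 x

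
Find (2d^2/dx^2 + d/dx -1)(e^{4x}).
35 e^{4 x}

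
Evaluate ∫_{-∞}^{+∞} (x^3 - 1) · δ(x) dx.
-1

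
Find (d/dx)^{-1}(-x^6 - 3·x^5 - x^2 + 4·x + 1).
- \frac{x^{7}}{7} - \frac{x^{6}}{2} - \frac{x^{3}}{3} + 2 x^{2} + x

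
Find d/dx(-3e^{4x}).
- 12 e^{4 x}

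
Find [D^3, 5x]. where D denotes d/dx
15D^{2}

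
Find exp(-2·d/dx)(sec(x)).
\sec{\left(x - 2 \right)}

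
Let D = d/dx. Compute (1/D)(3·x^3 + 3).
\frac{3 x^{4}}{4} + 3 x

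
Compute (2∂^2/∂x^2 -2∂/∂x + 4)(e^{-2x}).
16 e^{- 2 x}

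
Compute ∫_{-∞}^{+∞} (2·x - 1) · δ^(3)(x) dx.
0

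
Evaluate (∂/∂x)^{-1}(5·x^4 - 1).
x^{5} - x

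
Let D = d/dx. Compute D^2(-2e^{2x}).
- 8 e^{2 x}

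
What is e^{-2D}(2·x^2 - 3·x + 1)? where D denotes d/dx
2 x^{2} - 11 x + 15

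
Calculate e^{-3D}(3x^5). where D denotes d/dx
3 x^{5} - 45 x^{4} + 270 x^{3} - 810 x^{2} + 1215 x - 729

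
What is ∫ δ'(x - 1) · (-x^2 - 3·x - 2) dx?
5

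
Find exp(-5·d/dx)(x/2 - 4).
\frac{x}{2} - \frac{13}{2}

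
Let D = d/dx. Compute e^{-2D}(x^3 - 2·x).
x^{3} - 6 x^{2} + 10 x - 4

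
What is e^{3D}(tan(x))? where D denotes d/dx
\tan{\left(x + 3 \right)}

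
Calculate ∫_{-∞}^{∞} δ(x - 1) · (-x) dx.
-1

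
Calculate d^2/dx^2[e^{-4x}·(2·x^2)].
4 \left(8 x^{2} - 8 x + 1\right) e^{- 4 x}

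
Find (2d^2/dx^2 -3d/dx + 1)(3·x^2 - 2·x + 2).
3 x^{2} - 20 x + 20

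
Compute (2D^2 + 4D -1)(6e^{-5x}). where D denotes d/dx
174 e^{- 5 x}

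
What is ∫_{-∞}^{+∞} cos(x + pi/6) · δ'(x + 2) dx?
\cos{\left(\frac{\pi}{3} + 2 \right)}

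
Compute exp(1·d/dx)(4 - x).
3 - x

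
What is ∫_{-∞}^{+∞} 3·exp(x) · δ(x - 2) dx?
3 e^{2}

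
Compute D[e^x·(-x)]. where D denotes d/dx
\left(- x - 1\right) e^{x}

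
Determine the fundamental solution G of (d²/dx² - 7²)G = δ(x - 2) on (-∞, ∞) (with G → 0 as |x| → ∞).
-\frac{e^{-7|x - 2|}}{14}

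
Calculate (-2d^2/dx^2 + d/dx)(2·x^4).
8 x^{2} \left(x - 6\right)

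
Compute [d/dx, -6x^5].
- 30 x^{4}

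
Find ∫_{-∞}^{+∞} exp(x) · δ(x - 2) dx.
e^{2}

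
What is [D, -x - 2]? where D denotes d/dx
-1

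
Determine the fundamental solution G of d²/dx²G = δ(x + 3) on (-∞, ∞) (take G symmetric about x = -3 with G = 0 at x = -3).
\frac{|x + 3|}{2}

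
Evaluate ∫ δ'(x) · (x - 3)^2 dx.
6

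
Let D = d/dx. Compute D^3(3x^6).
360 x^{3}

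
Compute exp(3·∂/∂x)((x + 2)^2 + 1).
x^{2} + 10 x + 26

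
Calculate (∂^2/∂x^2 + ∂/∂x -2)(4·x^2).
- 8 x^{2} + 8 x + 8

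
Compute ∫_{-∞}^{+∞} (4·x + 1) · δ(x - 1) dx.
5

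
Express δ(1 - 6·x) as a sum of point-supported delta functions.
\frac{\delta(x - 1/6)}{6}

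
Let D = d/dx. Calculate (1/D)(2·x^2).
\frac{2 x^{3}}{3}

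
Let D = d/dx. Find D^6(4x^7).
20160 x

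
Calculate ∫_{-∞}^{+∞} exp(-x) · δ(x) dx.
1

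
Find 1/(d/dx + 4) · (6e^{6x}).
\frac{3 e^{6 x}}{5}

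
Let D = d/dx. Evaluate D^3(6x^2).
0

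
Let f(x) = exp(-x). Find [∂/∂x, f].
- e^{- x}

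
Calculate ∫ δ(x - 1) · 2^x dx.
2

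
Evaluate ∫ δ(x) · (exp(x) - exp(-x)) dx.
0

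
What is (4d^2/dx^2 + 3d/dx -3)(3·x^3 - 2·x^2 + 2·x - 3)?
- 9 x^{3} + 33 x^{2} + 54 x - 1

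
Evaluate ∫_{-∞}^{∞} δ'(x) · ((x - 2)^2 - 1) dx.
4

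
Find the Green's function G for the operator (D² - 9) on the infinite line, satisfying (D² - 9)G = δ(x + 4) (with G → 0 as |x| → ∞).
-\frac{e^{-3|x + 4|}}{6}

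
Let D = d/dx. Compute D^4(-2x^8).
- 3360 x^{4}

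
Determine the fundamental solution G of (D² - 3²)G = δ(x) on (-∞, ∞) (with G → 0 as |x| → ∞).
-\frac{e^{-3|x|}}{6}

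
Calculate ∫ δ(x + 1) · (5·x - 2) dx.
-7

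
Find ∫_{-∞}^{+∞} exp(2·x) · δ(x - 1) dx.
e^{2}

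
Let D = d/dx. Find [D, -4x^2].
- 8 x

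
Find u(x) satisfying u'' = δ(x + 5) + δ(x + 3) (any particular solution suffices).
\frac{|x + 5|}{2} + \frac{|x + 3|}{2}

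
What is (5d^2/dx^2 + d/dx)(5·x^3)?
15 x \left(x + 10\right)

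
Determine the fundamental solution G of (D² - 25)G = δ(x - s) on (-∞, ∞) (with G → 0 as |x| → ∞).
-\frac{e^{-5|x-s|}}{10}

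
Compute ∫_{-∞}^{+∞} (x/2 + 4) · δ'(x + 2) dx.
- \frac{1}{2}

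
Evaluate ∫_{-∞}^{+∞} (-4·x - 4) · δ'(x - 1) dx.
4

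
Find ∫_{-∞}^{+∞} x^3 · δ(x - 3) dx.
27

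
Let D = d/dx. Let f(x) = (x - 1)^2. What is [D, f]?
2 x - 2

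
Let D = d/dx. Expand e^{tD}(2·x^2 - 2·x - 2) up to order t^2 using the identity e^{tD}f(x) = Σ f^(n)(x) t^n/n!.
2 t^{2} + 2 t \left(2 x - 1\right) + 2 x^{2} - 2 x - 2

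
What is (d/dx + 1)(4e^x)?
8 e^{x}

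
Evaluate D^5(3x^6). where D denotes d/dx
2160 x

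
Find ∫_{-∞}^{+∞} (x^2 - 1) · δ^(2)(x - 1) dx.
2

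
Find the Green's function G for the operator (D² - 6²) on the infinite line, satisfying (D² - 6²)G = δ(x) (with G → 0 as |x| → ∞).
-\frac{e^{-6|x|}}{12}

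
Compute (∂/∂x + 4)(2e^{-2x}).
4 e^{- 2 x}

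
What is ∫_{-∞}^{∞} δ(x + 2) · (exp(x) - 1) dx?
-1 + e^{-2}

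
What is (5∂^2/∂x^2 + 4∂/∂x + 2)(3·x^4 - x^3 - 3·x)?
6 x^{4} + 46 x^{3} + 168 x^{2} - 36 x - 12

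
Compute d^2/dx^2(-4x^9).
- 288 x^{7}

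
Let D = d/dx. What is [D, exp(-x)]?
- e^{- x}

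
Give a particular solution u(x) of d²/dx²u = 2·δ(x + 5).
|x + 5|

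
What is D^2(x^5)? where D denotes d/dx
20 x^{3}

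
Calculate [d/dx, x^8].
8 x^{7}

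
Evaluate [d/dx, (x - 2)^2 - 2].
2 x - 4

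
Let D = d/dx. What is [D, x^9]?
9 x^{8}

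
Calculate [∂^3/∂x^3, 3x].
9\frac{d^{2}}{dx^{2}}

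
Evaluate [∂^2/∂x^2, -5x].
-10\frac{d}{dx}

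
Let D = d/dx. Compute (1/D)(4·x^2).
\frac{4 x^{3}}{3}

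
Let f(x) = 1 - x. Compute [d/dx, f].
-1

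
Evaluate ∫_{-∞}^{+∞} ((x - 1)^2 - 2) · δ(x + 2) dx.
7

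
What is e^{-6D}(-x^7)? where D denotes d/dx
- x^{7} + 42 x^{6} - 756 x^{5} + 7560 x^{4} - 45360 x^{3} + 163296 x^{2} - 326592 x + 279936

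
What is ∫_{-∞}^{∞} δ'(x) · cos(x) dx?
0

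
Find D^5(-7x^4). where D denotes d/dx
0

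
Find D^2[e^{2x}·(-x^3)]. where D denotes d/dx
- 2 x \left(2 x^{2} + 6 x + 3\right) e^{2 x}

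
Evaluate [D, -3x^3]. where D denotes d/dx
- 9 x^{2}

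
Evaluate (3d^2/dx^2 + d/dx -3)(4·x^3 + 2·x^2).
- 12 x^{3} + 6 x^{2} + 76 x + 12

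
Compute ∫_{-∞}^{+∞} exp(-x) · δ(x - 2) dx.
e^{-2}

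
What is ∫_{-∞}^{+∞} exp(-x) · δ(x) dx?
1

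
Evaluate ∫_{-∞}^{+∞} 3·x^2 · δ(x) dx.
0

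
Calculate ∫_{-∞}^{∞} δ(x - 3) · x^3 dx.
27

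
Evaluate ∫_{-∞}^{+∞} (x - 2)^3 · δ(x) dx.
-8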